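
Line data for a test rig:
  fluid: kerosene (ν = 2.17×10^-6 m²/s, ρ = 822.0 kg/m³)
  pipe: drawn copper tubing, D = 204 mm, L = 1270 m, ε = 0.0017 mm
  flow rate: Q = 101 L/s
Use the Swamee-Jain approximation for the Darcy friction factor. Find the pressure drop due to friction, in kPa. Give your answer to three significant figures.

V = 4Q/(πD²) = 4·0.101/(π·0.204²) = 3.090 m/s
Re = VD/ν = 3.090·0.204/2.17×10^-6 = 2.90×10^5 → turbulent
ε/D = 0.0017/204 = 8.33×10^-6
Swamee-Jain: f = 0.01456
h_f = f(L/D)V²/(2g) = 0.01456·(1270/0.204)·3.090²/(2·9.81) = 44.11 m
Δp = ρg·h_f = 822.0·9.81·44.11 = 355.7 kPa

Δp ≈ 356 kPa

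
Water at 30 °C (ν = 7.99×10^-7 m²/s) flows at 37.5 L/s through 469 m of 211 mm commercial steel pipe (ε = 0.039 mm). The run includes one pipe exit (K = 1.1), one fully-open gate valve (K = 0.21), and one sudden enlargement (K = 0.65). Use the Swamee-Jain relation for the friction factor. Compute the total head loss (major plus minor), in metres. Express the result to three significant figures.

V = 4Q/(πD²) = 1.072 m/s; V²/2g = 0.05862 m
Re = 2.83×10^5, ε/D = 1.85×10^-4 → f = 0.01629 (Swamee-Jain)
Major: h_f = f(L/D)·V²/2g = 0.01629·2223·0.05862 = 2.123 m
Minor: ΣK = 1.96; h_m = ΣK·V²/2g = 0.1149 m
Total H_L = 2.123 + 0.1149 = 2.238 m

H_L ≈ 2.24 m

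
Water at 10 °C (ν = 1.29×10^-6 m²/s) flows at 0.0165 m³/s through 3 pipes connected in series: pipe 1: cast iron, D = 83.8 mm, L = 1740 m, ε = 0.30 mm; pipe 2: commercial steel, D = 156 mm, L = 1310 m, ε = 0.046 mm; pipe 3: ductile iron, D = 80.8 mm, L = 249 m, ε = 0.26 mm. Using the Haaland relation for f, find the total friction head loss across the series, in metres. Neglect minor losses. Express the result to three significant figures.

Pipe 1: V = 2.992 m/s, Re = 1.94×10^5, ε/D = 0.00358, f = 0.02812, h_1 = f(L/D)V²/2g = 266.3 m
Pipe 2: V = 0.8633 m/s, Re = 1.04×10^5, ε/D = 2.95×10^-4, f = 0.01905, h_2 = f(L/D)V²/2g = 6.075 m
Pipe 3: V = 3.218 m/s, Re = 2.02×10^5, ε/D = 0.00322, f = 0.02731, h_3 = f(L/D)V²/2g = 44.42 m
Series → Q common, losses add: H = Σh = 316.8 m

H ≈ 317 m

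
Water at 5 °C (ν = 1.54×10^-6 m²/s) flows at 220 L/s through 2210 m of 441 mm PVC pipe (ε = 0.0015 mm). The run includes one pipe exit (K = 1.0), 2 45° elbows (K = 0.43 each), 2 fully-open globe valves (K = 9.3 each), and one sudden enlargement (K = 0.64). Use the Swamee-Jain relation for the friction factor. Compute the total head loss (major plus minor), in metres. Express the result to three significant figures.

H_L ≈ 9.44 m

V = 4Q/(πD²) = 1.440 m/s; V²/2g = 0.1057 m
Re = 4.12×10^5, ε/D = 3.40×10^-6 → f = 0.01360 (Swamee-Jain)
Major: h_f = f(L/D)·V²/2g = 0.01360·5011·0.1057 = 7.207 m
Minor: ΣK = 21.1; h_m = ΣK·V²/2g = 2.231 m
Total H_L = 7.207 + 2.231 = 9.438 m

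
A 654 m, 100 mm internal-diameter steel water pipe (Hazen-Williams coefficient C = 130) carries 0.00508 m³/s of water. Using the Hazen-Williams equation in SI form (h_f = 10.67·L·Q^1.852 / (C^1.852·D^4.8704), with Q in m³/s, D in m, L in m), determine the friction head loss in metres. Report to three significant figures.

h_f = 10.67·654·0.00508^1.852 / (130^1.852·0.100^4.8704) = 3.551 m

h_f ≈ 3.55 m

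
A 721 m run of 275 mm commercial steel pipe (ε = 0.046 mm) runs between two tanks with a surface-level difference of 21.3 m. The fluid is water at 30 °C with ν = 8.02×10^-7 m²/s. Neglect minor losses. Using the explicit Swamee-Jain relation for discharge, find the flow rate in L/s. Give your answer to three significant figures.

Swamee-Jain (Type II): Q = -0.965·√(gD⁵h_f/L)·ln[ε/(3.7D) + √(3.17ν²L/(gD³h_f))]
√(gD⁵h_f/L) = √(9.81·0.275⁵·21.3/721) = 0.02135
ε/(3.7D) = 4.52×10^-5; √(3.17ν²L/(gD³h_f)) = 1.84×10^-5
Q = -0.965·0.02135·ln(6.360×10^-5) = 0.1991 m³/s
Check: V = 3.35 m/s, Re = 1.15×10^6, f = 0.01428, h_f = 21.4 m ≈ 21.3 m ✓

Q ≈ 199 L/s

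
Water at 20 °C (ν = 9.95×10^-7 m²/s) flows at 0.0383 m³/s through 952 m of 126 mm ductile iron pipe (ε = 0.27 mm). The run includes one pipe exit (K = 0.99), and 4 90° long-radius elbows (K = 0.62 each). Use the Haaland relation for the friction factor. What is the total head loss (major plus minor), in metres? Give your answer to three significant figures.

H_L ≈ 89.9 m

V = 4Q/(πD²) = 3.072 m/s; V²/2g = 0.4809 m
Re = 3.89×10^5, ε/D = 0.00214 → f = 0.02430 (Haaland)
Major: h_f = f(L/D)·V²/2g = 0.02430·7556·0.4809 = 88.28 m
Minor: ΣK = 3.47; h_m = ΣK·V²/2g = 1.669 m
Total H_L = 88.28 + 1.669 = 89.95 m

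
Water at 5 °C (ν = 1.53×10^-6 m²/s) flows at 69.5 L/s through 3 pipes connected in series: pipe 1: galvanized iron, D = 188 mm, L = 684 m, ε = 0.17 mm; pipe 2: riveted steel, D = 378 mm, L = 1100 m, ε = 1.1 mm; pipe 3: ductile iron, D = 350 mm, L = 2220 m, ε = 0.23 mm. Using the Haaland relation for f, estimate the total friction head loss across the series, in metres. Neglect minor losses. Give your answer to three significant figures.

H ≈ 28.2 m

Pipe 1: V = 2.504 m/s, Re = 3.08×10^5, ε/D = 9.04×10^-4, f = 0.02009, h_1 = f(L/D)V²/2g = 23.35 m
Pipe 2: V = 0.6193 m/s, Re = 1.53×10^5, ε/D = 0.00291, f = 0.02679, h_2 = f(L/D)V²/2g = 1.524 m
Pipe 3: V = 0.7224 m/s, Re = 1.65×10^5, ε/D = 6.57×10^-4, f = 0.01971, h_3 = f(L/D)V²/2g = 3.326 m
Series → Q common, losses add: H = Σh = 28.20 m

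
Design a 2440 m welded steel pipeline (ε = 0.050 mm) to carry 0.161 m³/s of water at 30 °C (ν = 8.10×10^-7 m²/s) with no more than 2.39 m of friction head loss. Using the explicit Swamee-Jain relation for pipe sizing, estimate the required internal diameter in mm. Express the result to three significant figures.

D ≈ 507 mm

Swamee-Jain (Type III): D = 0.66·[ε^1.25·(LQ²/(gh_f))^4.75 + ν·Q^9.4·(L/(gh_f))^5.2]^0.04
LQ²/(gh_f) = 2.698; L/(gh_f) = 104.1
Term 1 = ε^1.25·(…)^4.75 = 4.69×10^-4; Term 2 = ν·Q^9.4·(…)^5.2 = 8.76×10^-4
D = 0.66·(4.69×10^-4 + 8.76×10^-4)^0.04 = 0.5066 m = 507 mm
Check: V = 0.799 m/s, Re = 5.00×10^5, f = 0.01445, h_f = 2.26 m ≈ 2.39 m ✓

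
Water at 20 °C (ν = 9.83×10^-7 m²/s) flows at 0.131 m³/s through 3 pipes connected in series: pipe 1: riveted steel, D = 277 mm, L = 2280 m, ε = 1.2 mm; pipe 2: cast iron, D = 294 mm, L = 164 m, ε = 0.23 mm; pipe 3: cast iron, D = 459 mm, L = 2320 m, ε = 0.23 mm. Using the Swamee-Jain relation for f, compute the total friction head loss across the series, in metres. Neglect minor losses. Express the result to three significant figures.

Pipe 1: V = 2.174 m/s, Re = 6.13×10^5, ε/D = 0.00433, f = 0.02935, h_1 = f(L/D)V²/2g = 58.19 m
Pipe 2: V = 1.930 m/s, Re = 5.77×10^5, ε/D = 7.82×10^-4, f = 0.01925, h_2 = f(L/D)V²/2g = 2.038 m
Pipe 3: V = 0.7917 m/s, Re = 3.70×10^5, ε/D = 5.01×10^-4, f = 0.01808, h_3 = f(L/D)V²/2g = 2.920 m
Series → Q common, losses add: H = Σh = 63.14 m

H ≈ 63.1 m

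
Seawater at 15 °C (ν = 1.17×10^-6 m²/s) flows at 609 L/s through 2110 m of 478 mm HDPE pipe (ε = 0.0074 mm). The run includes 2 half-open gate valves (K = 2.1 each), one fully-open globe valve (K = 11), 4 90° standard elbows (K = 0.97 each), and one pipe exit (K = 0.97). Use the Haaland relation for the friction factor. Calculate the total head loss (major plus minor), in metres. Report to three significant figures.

H_L ≈ 41.1 m

V = 4Q/(πD²) = 3.394 m/s; V²/2g = 0.5870 m
Re = 1.39×10^6, ε/D = 1.55×10^-5 → f = 0.01133 (Haaland)
Major: h_f = f(L/D)·V²/2g = 0.01133·4414·0.5870 = 29.37 m
Minor: ΣK = 20.1; h_m = ΣK·V²/2g = 11.77 m
Total H_L = 29.37 + 11.77 = 41.14 m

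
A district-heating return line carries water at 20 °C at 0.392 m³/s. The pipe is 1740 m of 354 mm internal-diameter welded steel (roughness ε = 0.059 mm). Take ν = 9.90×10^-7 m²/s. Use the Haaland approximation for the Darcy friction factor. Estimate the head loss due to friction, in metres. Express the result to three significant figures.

V = 4Q/(πD²) = 4·0.392/(π·0.354²) = 3.983 m/s
Re = VD/ν = 3.983·0.354/9.90×10^-7 = 1.42×10^6 → turbulent
ε/D = 0.059/354 = 1.67×10^-4
Haaland: f = 0.01396
h_f = f(L/D)V²/(2g) = 0.01396·(1740/0.354)·3.983²/(2·9.81) = 55.46 m

h_f ≈ 55.5 m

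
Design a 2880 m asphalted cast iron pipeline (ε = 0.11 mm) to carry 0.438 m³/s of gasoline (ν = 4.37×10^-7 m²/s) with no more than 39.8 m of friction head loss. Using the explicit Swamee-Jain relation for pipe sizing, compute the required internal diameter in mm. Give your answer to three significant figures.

Swamee-Jain (Type III): D = 0.66·[ε^1.25·(LQ²/(gh_f))^4.75 + ν·Q^9.4·(L/(gh_f))^5.2]^0.04
LQ²/(gh_f) = 1.415; L/(gh_f) = 7.376
Term 1 = ε^1.25·(…)^4.75 = 5.86×10^-5; Term 2 = ν·Q^9.4·(…)^5.2 = 6.07×10^-6
D = 0.66·(5.86×10^-5 + 6.07×10^-6)^0.04 = 0.4487 m = 449 mm
Check: V = 2.77 m/s, Re = 2.84×10^6, f = 0.01470, h_f = 36.9 m ≈ 39.8 m ✓

D ≈ 449 mm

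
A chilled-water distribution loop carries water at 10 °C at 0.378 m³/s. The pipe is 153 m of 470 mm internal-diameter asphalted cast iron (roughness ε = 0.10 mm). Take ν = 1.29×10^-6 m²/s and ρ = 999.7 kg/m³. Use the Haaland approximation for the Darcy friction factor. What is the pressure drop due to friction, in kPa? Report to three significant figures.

V = 4Q/(πD²) = 4·0.378/(π·0.470²) = 2.179 m/s
Re = VD/ν = 2.179·0.470/1.29×10^-6 = 7.94×10^5 → turbulent
ε/D = 0.10/470 = 2.13×10^-4
Haaland: f = 0.01492
h_f = f(L/D)V²/(2g) = 0.01492·(153/0.470)·2.179²/(2·9.81) = 1.175 m
Δp = ρg·h_f = 999.7·9.81·1.175 = 11.53 kPa

Δp ≈ 11.5 kPa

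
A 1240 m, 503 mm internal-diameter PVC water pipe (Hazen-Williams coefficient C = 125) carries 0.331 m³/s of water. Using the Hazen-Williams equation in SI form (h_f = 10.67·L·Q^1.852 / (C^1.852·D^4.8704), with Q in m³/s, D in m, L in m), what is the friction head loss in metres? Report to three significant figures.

h_f ≈ 6.34 m

h_f = 10.67·1240·0.331^1.852 / (125^1.852·0.503^4.8704) = 6.343 m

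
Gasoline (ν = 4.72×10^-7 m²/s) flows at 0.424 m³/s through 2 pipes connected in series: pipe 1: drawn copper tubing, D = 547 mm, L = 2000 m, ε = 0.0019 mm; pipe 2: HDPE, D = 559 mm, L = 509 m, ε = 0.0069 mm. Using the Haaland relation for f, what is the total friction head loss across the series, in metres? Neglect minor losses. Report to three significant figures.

H ≈ 7.77 m

Pipe 1: V = 1.804 m/s, Re = 2.09×10^6, ε/D = 3.47×10^-6, f = 0.01037, h_1 = f(L/D)V²/2g = 6.291 m
Pipe 2: V = 1.728 m/s, Re = 2.05×10^6, ε/D = 1.23×10^-5, f = 0.01068, h_2 = f(L/D)V²/2g = 1.479 m
Series → Q common, losses add: H = Σh = 7.770 m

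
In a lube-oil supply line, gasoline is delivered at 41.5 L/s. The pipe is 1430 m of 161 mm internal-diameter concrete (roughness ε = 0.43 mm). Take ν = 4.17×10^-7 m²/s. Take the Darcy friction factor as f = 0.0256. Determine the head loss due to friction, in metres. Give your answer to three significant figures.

h_f ≈ 48.2 m

V = 4Q/(πD²) = 4·0.0415/(π·0.161²) = 2.038 m/s
h_f = f(L/D)V²/(2g) = 0.02560·(1430/0.161)·2.038²/(2·9.81) = 48.16 m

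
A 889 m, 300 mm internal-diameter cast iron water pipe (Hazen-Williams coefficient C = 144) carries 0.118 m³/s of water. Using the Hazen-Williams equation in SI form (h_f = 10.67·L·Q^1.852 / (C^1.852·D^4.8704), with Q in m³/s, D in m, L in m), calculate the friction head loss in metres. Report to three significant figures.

h_f = 10.67·889·0.118^1.852 / (144^1.852·0.300^4.8704) = 6.420 m

h_f ≈ 6.42 m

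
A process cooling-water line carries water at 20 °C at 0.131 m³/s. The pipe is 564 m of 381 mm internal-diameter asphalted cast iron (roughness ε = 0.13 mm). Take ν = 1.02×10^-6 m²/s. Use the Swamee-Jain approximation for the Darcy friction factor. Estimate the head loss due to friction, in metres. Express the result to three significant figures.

h_f ≈ 1.68 m

V = 4Q/(πD²) = 4·0.131/(π·0.381²) = 1.149 m/s
Re = VD/ν = 1.149·0.381/1.02×10^-6 = 4.29×10^5 → turbulent
ε/D = 0.13/381 = 3.41×10^-4
Swamee-Jain: f = 0.01686
h_f = f(L/D)V²/(2g) = 0.01686·(564/0.381)·1.149²/(2·9.81) = 1.680 m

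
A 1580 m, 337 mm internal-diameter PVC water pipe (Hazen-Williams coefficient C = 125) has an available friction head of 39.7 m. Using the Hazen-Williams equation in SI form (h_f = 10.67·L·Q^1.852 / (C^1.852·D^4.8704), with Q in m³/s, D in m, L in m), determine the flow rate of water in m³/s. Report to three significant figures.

Q ≈ 0.273 m³/s

Rearranging: Q = [h_f·C^1.852·D^4.8704 / (10.67·L)]^(1/1.852)
Q = [39.7·125^1.852·0.337^4.8704 / (10.67·1580)]^0.540 = 0.2727 m³/s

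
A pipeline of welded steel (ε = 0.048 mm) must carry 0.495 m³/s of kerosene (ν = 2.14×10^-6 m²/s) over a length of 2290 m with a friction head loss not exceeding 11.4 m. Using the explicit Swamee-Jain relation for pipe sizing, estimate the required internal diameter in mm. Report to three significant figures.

Swamee-Jain (Type III): D = 0.66·[ε^1.25·(LQ²/(gh_f))^4.75 + ν·Q^9.4·(L/(gh_f))^5.2]^0.04
LQ²/(gh_f) = 5.017; L/(gh_f) = 20.48
Term 1 = ε^1.25·(…)^4.75 = 0.00849; Term 2 = ν·Q^9.4·(…)^5.2 = 0.0190
D = 0.66·(0.00849 + 0.0190)^0.04 = 0.5716 m = 572 mm
Check: V = 1.93 m/s, Re = 5.15×10^5, f = 0.01422, h_f = 10.8 m ≈ 11.4 m ✓

D ≈ 572 mm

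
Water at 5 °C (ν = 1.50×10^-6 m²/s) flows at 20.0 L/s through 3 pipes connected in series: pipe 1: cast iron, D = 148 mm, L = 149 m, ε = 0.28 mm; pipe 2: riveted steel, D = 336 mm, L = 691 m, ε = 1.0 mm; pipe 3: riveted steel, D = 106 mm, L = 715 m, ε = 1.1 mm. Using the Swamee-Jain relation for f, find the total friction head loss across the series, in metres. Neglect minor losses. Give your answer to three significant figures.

Pipe 1: V = 1.163 m/s, Re = 1.15×10^5, ε/D = 0.00189, f = 0.02483, h_1 = f(L/D)V²/2g = 1.722 m
Pipe 2: V = 0.2256 m/s, Re = 5.05×10^4, ε/D = 0.00298, f = 0.02886, h_2 = f(L/D)V²/2g = 0.1539 m
Pipe 3: V = 2.266 m/s, Re = 1.60×10^5, ε/D = 0.0104, f = 0.03893, h_3 = f(L/D)V²/2g = 68.75 m
Series → Q common, losses add: H = Σh = 70.62 m

H ≈ 70.6 m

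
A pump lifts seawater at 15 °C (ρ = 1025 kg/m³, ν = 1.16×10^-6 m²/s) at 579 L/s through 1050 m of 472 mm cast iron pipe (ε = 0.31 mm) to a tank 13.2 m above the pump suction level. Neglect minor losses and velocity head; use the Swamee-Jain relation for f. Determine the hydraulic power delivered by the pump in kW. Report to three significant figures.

P_hyd ≈ 208 kW

V = 4Q/(πD²) = 3.309 m/s; Re = 1.35×10^6; ε/D = 6.57×10^-4; f = 0.01816
h_f = f(L/D)V²/2g = 22.55 m
Total head H = z + h_f = 13.2 + 22.55 = 35.75 m
P_hyd = ρgQH = 1025·9.81·0.579·35.75 = 208.1 kW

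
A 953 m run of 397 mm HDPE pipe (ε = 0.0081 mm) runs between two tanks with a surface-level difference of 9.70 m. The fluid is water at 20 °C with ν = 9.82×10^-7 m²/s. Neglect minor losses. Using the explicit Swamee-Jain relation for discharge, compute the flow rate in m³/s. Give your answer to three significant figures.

Swamee-Jain (Type II): Q = -0.965·√(gD⁵h_f/L)·ln[ε/(3.7D) + √(3.17ν²L/(gD³h_f))]
√(gD⁵h_f/L) = √(9.81·0.397⁵·9.70/953) = 0.03138
ε/(3.7D) = 5.51×10^-6; √(3.17ν²L/(gD³h_f)) = 2.21×10^-5
Q = -0.965·0.03138·ln(2.763×10^-5) = 0.3178 m³/s
Check: V = 2.57 m/s, Re = 1.04×10^6, f = 0.01203, h_f = 9.70 m ≈ 9.70 m ✓

Q ≈ 0.318 m³/s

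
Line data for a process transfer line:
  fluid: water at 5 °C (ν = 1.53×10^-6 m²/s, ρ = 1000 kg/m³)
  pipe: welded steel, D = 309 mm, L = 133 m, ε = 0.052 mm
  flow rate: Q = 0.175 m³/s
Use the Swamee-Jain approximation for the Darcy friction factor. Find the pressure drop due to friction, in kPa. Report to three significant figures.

V = 4Q/(πD²) = 4·0.175/(π·0.309²) = 2.334 m/s
Re = VD/ν = 2.334·0.309/1.53×10^-6 = 4.71×10^5 → turbulent
ε/D = 0.052/309 = 1.68×10^-4
Swamee-Jain: f = 0.01529
h_f = f(L/D)V²/(2g) = 0.01529·(133/0.309)·2.334²/(2·9.81) = 1.827 m
Δp = ρg·h_f = 1000·9.81·1.827 = 17.92 kPa

Δp ≈ 17.9 kPa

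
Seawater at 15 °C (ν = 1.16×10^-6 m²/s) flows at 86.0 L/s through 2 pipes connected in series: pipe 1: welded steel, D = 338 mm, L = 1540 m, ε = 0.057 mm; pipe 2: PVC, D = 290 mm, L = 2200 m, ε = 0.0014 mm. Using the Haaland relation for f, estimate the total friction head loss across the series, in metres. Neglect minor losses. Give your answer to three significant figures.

H ≈ 12.7 m

Pipe 1: V = 0.9585 m/s, Re = 2.79×10^5, ε/D = 1.69×10^-4, f = 0.01595, h_1 = f(L/D)V²/2g = 3.402 m
Pipe 2: V = 1.302 m/s, Re = 3.26×10^5, ε/D = 4.83×10^-6, f = 0.01417, h_2 = f(L/D)V²/2g = 9.285 m
Series → Q common, losses add: H = Σh = 12.69 m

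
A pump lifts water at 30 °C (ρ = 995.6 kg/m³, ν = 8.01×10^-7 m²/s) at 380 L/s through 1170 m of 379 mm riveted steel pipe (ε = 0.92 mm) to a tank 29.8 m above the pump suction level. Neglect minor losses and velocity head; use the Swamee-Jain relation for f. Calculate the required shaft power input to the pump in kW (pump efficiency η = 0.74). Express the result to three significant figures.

P_shaft ≈ 372 kW

V = 4Q/(πD²) = 3.368 m/s; Re = 1.59×10^6; ε/D = 0.00243; f = 0.02483
h_f = f(L/D)V²/2g = 44.32 m
Total head H = z + h_f = 29.8 + 44.32 = 74.12 m
P_hyd = ρgQH = 995.6·9.81·0.380·74.12 = 275.1 kW
P_shaft = P_hyd/η = 275.1/0.74 = 371.8 kW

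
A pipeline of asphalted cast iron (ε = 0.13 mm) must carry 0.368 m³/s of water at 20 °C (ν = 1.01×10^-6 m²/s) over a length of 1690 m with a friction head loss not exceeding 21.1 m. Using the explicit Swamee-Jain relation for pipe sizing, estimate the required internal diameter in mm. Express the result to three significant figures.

D ≈ 433 mm

Swamee-Jain (Type III): D = 0.66·[ε^1.25·(LQ²/(gh_f))^4.75 + ν·Q^9.4·(L/(gh_f))^5.2]^0.04
LQ²/(gh_f) = 1.106; L/(gh_f) = 8.165
Term 1 = ε^1.25·(…)^4.75 = 2.24×10^-5; Term 2 = ν·Q^9.4·(…)^5.2 = 4.63×10^-6
D = 0.66·(2.24×10^-5 + 4.63×10^-6)^0.04 = 0.4333 m = 433 mm
Check: V = 2.50 m/s, Re = 1.07×10^6, f = 0.01571, h_f = 19.5 m ≈ 21.1 m ✓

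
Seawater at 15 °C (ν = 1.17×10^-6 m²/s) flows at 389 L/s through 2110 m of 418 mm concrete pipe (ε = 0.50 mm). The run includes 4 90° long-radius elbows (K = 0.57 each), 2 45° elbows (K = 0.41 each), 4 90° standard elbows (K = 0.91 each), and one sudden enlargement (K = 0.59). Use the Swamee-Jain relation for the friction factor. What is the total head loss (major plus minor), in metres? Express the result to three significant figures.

H_L ≈ 46.1 m

V = 4Q/(πD²) = 2.835 m/s; V²/2g = 0.4096 m
Re = 1.01×10^6, ε/D = 0.00120 → f = 0.02087 (Swamee-Jain)
Major: h_f = f(L/D)·V²/2g = 0.02087·5048·0.4096 = 43.15 m
Minor: ΣK = 7.33; h_m = ΣK·V²/2g = 3.002 m
Total H_L = 43.15 + 3.002 = 46.15 m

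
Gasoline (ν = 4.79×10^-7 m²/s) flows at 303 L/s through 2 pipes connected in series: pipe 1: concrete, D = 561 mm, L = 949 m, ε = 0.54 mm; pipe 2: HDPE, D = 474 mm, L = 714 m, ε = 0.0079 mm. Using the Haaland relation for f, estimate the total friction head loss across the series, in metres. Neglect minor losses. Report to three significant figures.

H ≈ 5.05 m

Pipe 1: V = 1.226 m/s, Re = 1.44×10^6, ε/D = 9.63×10^-4, f = 0.01969, h_1 = f(L/D)V²/2g = 2.550 m
Pipe 2: V = 1.717 m/s, Re = 1.70×10^6, ε/D = 1.67×10^-5, f = 0.01106, h_2 = f(L/D)V²/2g = 2.504 m
Series → Q common, losses add: H = Σh = 5.055 m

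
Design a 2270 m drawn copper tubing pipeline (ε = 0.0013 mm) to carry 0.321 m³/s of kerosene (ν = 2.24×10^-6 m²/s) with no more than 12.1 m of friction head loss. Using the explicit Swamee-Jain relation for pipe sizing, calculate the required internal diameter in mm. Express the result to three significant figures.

Swamee-Jain (Type III): D = 0.66·[ε^1.25·(LQ²/(gh_f))^4.75 + ν·Q^9.4·(L/(gh_f))^5.2]^0.04
LQ²/(gh_f) = 1.971; L/(gh_f) = 19.12
Term 1 = ε^1.25·(…)^4.75 = 1.10×10^-6; Term 2 = ν·Q^9.4·(…)^5.2 = 2.37×10^-4
D = 0.66·(1.10×10^-6 + 2.37×10^-4)^0.04 = 0.4728 m = 473 mm
Check: V = 1.83 m/s, Re = 3.86×10^5, f = 0.01376, h_f = 11.3 m ≈ 12.1 m ✓

D ≈ 473 mm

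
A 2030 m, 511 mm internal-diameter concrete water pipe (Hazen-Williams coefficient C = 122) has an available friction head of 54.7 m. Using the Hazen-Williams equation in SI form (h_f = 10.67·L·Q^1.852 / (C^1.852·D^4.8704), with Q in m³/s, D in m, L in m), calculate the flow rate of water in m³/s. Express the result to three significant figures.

Q ≈ 0.826 m³/s

Rearranging: Q = [h_f·C^1.852·D^4.8704 / (10.67·L)]^(1/1.852)
Q = [54.7·122^1.852·0.511^4.8704 / (10.67·2030)]^0.540 = 0.8259 m³/s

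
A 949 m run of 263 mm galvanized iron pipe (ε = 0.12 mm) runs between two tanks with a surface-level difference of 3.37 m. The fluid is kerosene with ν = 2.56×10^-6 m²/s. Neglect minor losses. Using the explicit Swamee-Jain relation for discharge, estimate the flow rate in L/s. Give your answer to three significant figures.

Swamee-Jain (Type II): Q = -0.965·√(gD⁵h_f/L)·ln[ε/(3.7D) + √(3.17ν²L/(gD³h_f))]
√(gD⁵h_f/L) = √(9.81·0.263⁵·3.37/949) = 0.006621
ε/(3.7D) = 1.23×10^-4; √(3.17ν²L/(gD³h_f)) = 1.81×10^-4
Q = -0.965·0.006621·ln(3.044×10^-4) = 0.05173 m³/s
Check: V = 0.952 m/s, Re = 9.78×10^4, f = 0.02028, h_f = 3.38 m ≈ 3.37 m ✓

Q ≈ 51.7 L/s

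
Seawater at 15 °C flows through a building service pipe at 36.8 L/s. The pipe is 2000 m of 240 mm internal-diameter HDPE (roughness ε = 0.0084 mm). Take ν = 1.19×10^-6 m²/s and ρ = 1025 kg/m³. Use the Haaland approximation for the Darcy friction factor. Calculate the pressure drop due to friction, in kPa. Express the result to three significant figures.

V = 4Q/(πD²) = 4·0.0368/(π·0.240²) = 0.8135 m/s
Re = VD/ν = 0.8135·0.240/1.19×10^-6 = 1.64×10^5 → turbulent
ε/D = 0.0084/240 = 3.50×10^-5
Haaland: f = 0.01631
h_f = f(L/D)V²/(2g) = 0.01631·(2000/0.240)·0.8135²/(2·9.81) = 4.585 m
Δp = ρg·h_f = 1025·9.81·4.585 = 46.10 kPa

Δp ≈ 46.1 kPa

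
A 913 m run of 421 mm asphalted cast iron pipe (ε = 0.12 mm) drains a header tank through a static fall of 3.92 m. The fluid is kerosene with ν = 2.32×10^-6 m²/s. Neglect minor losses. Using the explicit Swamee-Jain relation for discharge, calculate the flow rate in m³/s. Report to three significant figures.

Swamee-Jain (Type II): Q = -0.965·√(gD⁵h_f/L)·ln[ε/(3.7D) + √(3.17ν²L/(gD³h_f))]
√(gD⁵h_f/L) = √(9.81·0.421⁵·3.92/913) = 0.02360
ε/(3.7D) = 7.70×10^-5; √(3.17ν²L/(gD³h_f)) = 7.37×10^-5
Q = -0.965·0.02360·ln(1.507×10^-4) = 0.2004 m³/s
Check: V = 1.44 m/s, Re = 2.61×10^5, f = 0.01719, h_f = 3.94 m ≈ 3.92 m ✓

Q ≈ 0.200 m³/s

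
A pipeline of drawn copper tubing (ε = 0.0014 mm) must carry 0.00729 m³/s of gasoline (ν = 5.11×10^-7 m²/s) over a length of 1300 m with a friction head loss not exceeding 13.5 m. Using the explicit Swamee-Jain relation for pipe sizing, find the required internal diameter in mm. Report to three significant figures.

D ≈ 93.5 mm

Swamee-Jain (Type III): D = 0.66·[ε^1.25·(LQ²/(gh_f))^4.75 + ν·Q^9.4·(L/(gh_f))^5.2]^0.04
LQ²/(gh_f) = 5.217×10^-4; L/(gh_f) = 9.816
Term 1 = ε^1.25·(…)^4.75 = 1.23×10^-23; Term 2 = ν·Q^9.4·(…)^5.2 = 5.97×10^-22
D = 0.66·(1.23×10^-23 + 5.97×10^-22)^0.04 = 0.09353 m = 93.5 mm
Check: V = 1.06 m/s, Re = 1.94×10^5, f = 0.01576, h_f = 12.6 m ≈ 13.5 m ✓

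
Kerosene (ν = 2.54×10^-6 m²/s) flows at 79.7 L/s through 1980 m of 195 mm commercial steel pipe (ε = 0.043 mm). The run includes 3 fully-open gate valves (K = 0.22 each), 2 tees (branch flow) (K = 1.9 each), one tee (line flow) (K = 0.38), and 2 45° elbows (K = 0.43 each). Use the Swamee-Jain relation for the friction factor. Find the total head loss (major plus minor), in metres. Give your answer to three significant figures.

H_L ≈ 65.5 m

V = 4Q/(πD²) = 2.669 m/s; V²/2g = 0.3630 m
Re = 2.05×10^5, ε/D = 2.21×10^-4 → f = 0.01722 (Swamee-Jain)
Major: h_f = f(L/D)·V²/2g = 0.01722·10154·0.3630 = 63.47 m
Minor: ΣK = 5.70; h_m = ΣK·V²/2g = 2.069 m
Total H_L = 63.47 + 2.069 = 65.54 m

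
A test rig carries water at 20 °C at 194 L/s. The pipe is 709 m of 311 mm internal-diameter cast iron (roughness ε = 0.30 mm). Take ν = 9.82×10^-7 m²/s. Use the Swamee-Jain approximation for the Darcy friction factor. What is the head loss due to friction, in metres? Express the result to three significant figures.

V = 4Q/(πD²) = 4·0.194/(π·0.311²) = 2.554 m/s
Re = VD/ν = 2.554·0.311/9.82×10^-7 = 8.09×10^5 → turbulent
ε/D = 0.30/311 = 9.65×10^-4
Swamee-Jain: f = 0.01995
h_f = f(L/D)V²/(2g) = 0.01995·(709/0.311)·2.554²/(2·9.81) = 15.12 m

h_f ≈ 15.1 m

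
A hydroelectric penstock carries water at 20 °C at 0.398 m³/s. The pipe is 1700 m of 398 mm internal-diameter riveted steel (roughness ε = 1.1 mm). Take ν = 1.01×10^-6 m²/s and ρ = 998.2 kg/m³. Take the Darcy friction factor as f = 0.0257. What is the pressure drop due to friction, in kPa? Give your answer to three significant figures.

Δp ≈ 561 kPa

V = 4Q/(πD²) = 4·0.398/(π·0.398²) = 3.199 m/s
h_f = f(L/D)V²/(2g) = 0.02570·(1700/0.398)·3.199²/(2·9.81) = 57.26 m
Δp = ρg·h_f = 998.2·9.81·57.26 = 560.7 kPa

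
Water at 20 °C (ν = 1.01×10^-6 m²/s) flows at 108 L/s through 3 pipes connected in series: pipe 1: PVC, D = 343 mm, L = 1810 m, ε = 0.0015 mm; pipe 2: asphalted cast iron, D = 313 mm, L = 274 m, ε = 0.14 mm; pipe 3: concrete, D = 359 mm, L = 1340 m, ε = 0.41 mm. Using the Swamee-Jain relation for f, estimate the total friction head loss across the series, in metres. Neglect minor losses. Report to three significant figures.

H ≈ 11.2 m

Pipe 1: V = 1.169 m/s, Re = 3.97×10^5, ε/D = 4.37×10^-6, f = 0.01371, h_1 = f(L/D)V²/2g = 5.037 m
Pipe 2: V = 1.404 m/s, Re = 4.35×10^5, ε/D = 4.47×10^-4, f = 0.01758, h_2 = f(L/D)V²/2g = 1.545 m
Pipe 3: V = 1.067 m/s, Re = 3.79×10^5, ε/D = 0.00114, f = 0.02113, h_3 = f(L/D)V²/2g = 4.576 m
Series → Q common, losses add: H = Σh = 11.16 m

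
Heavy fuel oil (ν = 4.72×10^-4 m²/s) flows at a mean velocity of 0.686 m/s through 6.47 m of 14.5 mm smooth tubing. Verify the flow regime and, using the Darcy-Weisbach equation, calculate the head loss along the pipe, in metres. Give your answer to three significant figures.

h_f ≈ 32.5 m

Re = VD/ν = 0.686·0.01450/4.72×10^-4 = 21.1 → laminar (Re < 2300)
f = 64/Re = 3.037
h_f = f(L/D)V²/(2g) = 3.037·(6.47/0.01450)·0.686²/(2·9.81) = 32.50 m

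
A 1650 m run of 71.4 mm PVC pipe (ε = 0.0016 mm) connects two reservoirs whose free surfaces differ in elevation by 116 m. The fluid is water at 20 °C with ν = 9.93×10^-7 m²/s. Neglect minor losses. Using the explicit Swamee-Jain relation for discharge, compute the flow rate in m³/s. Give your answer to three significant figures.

Q ≈ 0.00988 m³/s

Swamee-Jain (Type II): Q = -0.965·√(gD⁵h_f/L)·ln[ε/(3.7D) + √(3.17ν²L/(gD³h_f))]
√(gD⁵h_f/L) = √(9.81·0.0714⁵·116/1650) = 0.001131
ε/(3.7D) = 6.06×10^-6; √(3.17ν²L/(gD³h_f)) = 1.12×10^-4
Q = -0.965·0.001131·ln(1.176×10^-4) = 0.009877 m³/s
Check: V = 2.47 m/s, Re = 1.77×10^5, f = 0.01609, h_f = 115 m ≈ 116 m ✓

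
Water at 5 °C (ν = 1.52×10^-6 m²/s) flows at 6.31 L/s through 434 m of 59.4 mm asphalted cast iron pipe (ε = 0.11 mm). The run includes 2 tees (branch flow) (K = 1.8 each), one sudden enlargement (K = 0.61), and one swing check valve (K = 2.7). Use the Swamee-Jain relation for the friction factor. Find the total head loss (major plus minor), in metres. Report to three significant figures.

H_L ≈ 50.4 m

V = 4Q/(πD²) = 2.277 m/s; V²/2g = 0.2643 m
Re = 8.90×10^4, ε/D = 0.00185 → f = 0.02514 (Swamee-Jain)
Major: h_f = f(L/D)·V²/2g = 0.02514·7306·0.2643 = 48.54 m
Minor: ΣK = 6.91; h_m = ΣK·V²/2g = 1.826 m
Total H_L = 48.54 + 1.826 = 50.36 m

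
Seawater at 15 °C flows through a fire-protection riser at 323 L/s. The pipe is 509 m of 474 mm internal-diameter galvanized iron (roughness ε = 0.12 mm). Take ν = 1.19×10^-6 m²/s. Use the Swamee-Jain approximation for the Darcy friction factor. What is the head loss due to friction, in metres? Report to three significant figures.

V = 4Q/(πD²) = 4·0.323/(π·0.474²) = 1.830 m/s
Re = VD/ν = 1.830·0.474/1.19×10^-6 = 7.29×10^5 → turbulent
ε/D = 0.12/474 = 2.53×10^-4
Swamee-Jain: f = 0.01558
h_f = f(L/D)V²/(2g) = 0.01558·(509/0.474)·1.830²/(2·9.81) = 2.858 m

h_f ≈ 2.86 m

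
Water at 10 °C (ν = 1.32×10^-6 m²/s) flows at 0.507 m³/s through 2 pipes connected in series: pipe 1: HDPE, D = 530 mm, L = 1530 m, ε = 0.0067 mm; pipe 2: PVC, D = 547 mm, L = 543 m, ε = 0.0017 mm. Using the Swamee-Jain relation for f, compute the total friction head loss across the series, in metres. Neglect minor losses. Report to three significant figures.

H ≈ 12.2 m

Pipe 1: V = 2.298 m/s, Re = 9.23×10^5, ε/D = 1.26×10^-5, f = 0.01206, h_1 = f(L/D)V²/2g = 9.371 m
Pipe 2: V = 2.157 m/s, Re = 8.94×10^5, ε/D = 3.11×10^-6, f = 0.01190, h_2 = f(L/D)V²/2g = 2.803 m
Series → Q common, losses add: H = Σh = 12.17 m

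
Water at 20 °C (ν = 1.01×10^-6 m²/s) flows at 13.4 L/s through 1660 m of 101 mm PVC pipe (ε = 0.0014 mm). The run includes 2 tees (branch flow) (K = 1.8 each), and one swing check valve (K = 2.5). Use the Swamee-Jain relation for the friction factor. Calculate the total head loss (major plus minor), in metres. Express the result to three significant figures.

V = 4Q/(πD²) = 1.673 m/s; V²/2g = 0.1426 m
Re = 1.67×10^5, ε/D = 1.39×10^-5 → f = 0.01620 (Swamee-Jain)
Major: h_f = f(L/D)·V²/2g = 0.01620·16436·0.1426 = 37.97 m
Minor: ΣK = 6.10; h_m = ΣK·V²/2g = 0.8697 m
Total H_L = 37.97 + 0.8697 = 38.84 m

H_L ≈ 38.8 m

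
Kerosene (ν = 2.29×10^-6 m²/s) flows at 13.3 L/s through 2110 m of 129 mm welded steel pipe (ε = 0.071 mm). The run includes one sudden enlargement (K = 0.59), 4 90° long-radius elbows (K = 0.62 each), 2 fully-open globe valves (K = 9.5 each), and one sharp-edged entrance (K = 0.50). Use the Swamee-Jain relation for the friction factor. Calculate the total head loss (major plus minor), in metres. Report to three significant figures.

V = 4Q/(πD²) = 1.018 m/s; V²/2g = 0.05278 m
Re = 5.73×10^4, ε/D = 5.50×10^-4 → f = 0.02230 (Swamee-Jain)
Major: h_f = f(L/D)·V²/2g = 0.02230·16357·0.05278 = 19.25 m
Minor: ΣK = 22.6; h_m = ΣK·V²/2g = 1.191 m
Total H_L = 19.25 + 1.191 = 20.44 m

H_L ≈ 20.4 m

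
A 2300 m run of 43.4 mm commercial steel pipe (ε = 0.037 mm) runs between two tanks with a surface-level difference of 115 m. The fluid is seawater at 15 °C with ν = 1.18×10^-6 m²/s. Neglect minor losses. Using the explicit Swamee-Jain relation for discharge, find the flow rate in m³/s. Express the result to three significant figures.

Swamee-Jain (Type II): Q = -0.965·√(gD⁵h_f/L)·ln[ε/(3.7D) + √(3.17ν²L/(gD³h_f))]
√(gD⁵h_f/L) = √(9.81·0.0434⁵·115/2300) = 2.748×10^-4
ε/(3.7D) = 2.30×10^-4; √(3.17ν²L/(gD³h_f)) = 3.32×10^-4
Q = -0.965·2.748×10^-4·ln(5.622×10^-4) = 0.001985 m³/s
Check: V = 1.34 m/s, Re = 4.93×10^4, f = 0.02379, h_f = 116 m ≈ 115 m ✓

Q ≈ 0.00198 m³/s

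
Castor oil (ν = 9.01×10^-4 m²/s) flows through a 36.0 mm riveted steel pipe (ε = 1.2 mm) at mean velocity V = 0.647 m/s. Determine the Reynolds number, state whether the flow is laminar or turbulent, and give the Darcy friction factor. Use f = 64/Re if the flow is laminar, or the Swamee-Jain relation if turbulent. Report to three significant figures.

Re = VD/ν = 0.6470·0.0360/9.01×10^-4 = 25.9
Re < 2300 → laminar → f = 64/Re = 2.476

Re ≈ 25.9; laminar; f = 64/Re ≈ 2.48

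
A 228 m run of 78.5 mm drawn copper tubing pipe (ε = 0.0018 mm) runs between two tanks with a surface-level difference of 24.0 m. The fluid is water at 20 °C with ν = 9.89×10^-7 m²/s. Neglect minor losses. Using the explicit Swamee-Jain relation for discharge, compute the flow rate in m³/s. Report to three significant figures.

Q ≈ 0.0159 m³/s

Swamee-Jain (Type II): Q = -0.965·√(gD⁵h_f/L)·ln[ε/(3.7D) + √(3.17ν²L/(gD³h_f))]
√(gD⁵h_f/L) = √(9.81·0.0785⁵·24.0/228) = 0.001754
ε/(3.7D) = 6.20×10^-6; √(3.17ν²L/(gD³h_f)) = 7.88×10^-5
Q = -0.965·0.001754·ln(8.498×10^-5) = 0.01587 m³/s
Check: V = 3.28 m/s, Re = 2.60×10^5, f = 0.01501, h_f = 23.9 m ≈ 24.0 m ✓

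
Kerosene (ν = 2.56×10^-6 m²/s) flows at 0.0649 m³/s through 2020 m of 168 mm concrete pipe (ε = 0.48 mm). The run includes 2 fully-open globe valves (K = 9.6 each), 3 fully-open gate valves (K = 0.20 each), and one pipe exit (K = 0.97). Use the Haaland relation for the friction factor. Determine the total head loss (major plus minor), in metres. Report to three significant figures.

V = 4Q/(πD²) = 2.928 m/s; V²/2g = 0.4369 m
Re = 1.92×10^5, ε/D = 0.00286 → f = 0.02651 (Haaland)
Major: h_f = f(L/D)·V²/2g = 0.02651·12024·0.4369 = 139.2 m
Minor: ΣK = 20.8; h_m = ΣK·V²/2g = 9.074 m
Total H_L = 139.2 + 9.074 = 148.3 m

H_L ≈ 148 m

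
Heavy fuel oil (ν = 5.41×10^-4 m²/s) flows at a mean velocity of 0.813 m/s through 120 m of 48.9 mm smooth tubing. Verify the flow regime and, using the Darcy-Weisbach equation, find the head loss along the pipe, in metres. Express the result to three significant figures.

h_f ≈ 72.0 m

Re = VD/ν = 0.813·0.04890/5.41×10^-4 = 73.5 → laminar (Re < 2300)
f = 64/Re = 0.8709
h_f = f(L/D)V²/(2g) = 0.8709·(120/0.04890)·0.813²/(2·9.81) = 72.00 m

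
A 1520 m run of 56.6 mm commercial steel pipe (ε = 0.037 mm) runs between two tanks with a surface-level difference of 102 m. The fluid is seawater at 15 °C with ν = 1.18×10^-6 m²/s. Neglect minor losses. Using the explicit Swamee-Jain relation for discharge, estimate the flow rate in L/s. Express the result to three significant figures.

Q ≈ 4.72 L/s

Swamee-Jain (Type II): Q = -0.965·√(gD⁵h_f/L)·ln[ε/(3.7D) + √(3.17ν²L/(gD³h_f))]
√(gD⁵h_f/L) = √(9.81·0.0566⁵·102/1520) = 6.184×10^-4
ε/(3.7D) = 1.77×10^-4; √(3.17ν²L/(gD³h_f)) = 1.92×10^-4
Q = -0.965·6.184×10^-4·ln(3.690×10^-4) = 0.004717 m³/s
Check: V = 1.87 m/s, Re = 8.99×10^4, f = 0.02132, h_f = 103 m ≈ 102 m ✓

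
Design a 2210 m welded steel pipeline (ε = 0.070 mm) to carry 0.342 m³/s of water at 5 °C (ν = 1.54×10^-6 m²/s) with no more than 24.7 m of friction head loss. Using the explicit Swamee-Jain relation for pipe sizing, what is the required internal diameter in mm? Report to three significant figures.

D ≈ 423 mm

Swamee-Jain (Type III): D = 0.66·[ε^1.25·(LQ²/(gh_f))^4.75 + ν·Q^9.4·(L/(gh_f))^5.2]^0.04
LQ²/(gh_f) = 1.067; L/(gh_f) = 9.121
Term 1 = ε^1.25·(…)^4.75 = 8.70×10^-6; Term 2 = ν·Q^9.4·(…)^5.2 = 6.30×10^-6
D = 0.66·(8.70×10^-6 + 6.30×10^-6)^0.04 = 0.4232 m = 423 mm
Check: V = 2.43 m/s, Re = 6.68×10^5, f = 0.01480, h_f = 23.3 m ≈ 24.7 m ✓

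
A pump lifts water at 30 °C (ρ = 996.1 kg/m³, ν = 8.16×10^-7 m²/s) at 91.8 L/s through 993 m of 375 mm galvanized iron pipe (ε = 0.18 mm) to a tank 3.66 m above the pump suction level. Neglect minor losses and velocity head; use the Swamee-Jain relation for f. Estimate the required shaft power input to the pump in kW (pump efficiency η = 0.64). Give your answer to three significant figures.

P_shaft ≈ 7.47 kW

V = 4Q/(πD²) = 0.8312 m/s; Re = 3.82×10^5; ε/D = 4.80×10^-4; f = 0.01792
h_f = f(L/D)V²/2g = 1.671 m
Total head H = z + h_f = 3.66 + 1.671 = 5.331 m
P_hyd = ρgQH = 996.1·9.81·0.0918·5.331 = 4.782 kW
P_shaft = P_hyd/η = 4.782/0.64 = 7.472 kW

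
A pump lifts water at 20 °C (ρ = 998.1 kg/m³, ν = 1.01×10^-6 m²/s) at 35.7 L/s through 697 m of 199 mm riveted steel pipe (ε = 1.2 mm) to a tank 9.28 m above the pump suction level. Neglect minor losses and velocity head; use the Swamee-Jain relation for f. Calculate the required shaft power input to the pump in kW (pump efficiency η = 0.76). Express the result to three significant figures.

P_shaft ≈ 7.80 kW

V = 4Q/(πD²) = 1.148 m/s; Re = 2.26×10^5; ε/D = 0.00603; f = 0.03269
h_f = f(L/D)V²/2g = 7.689 m
Total head H = z + h_f = 9.28 + 7.689 = 16.97 m
P_hyd = ρgQH = 998.1·9.81·0.0357·16.97 = 5.932 kW
P_shaft = P_hyd/η = 5.932/0.76 = 7.805 kW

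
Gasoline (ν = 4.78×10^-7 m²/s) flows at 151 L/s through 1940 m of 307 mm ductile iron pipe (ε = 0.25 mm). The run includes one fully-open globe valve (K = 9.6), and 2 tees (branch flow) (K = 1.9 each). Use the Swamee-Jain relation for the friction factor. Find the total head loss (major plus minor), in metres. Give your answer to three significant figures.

V = 4Q/(πD²) = 2.040 m/s; V²/2g = 0.2121 m
Re = 1.31×10^6, ε/D = 8.14×10^-4 → f = 0.01904 (Swamee-Jain)
Major: h_f = f(L/D)·V²/2g = 0.01904·6319·0.2121 = 25.52 m
Minor: ΣK = 13.4; h_m = ΣK·V²/2g = 2.842 m
Total H_L = 25.52 + 2.842 = 28.36 m

H_L ≈ 28.4 m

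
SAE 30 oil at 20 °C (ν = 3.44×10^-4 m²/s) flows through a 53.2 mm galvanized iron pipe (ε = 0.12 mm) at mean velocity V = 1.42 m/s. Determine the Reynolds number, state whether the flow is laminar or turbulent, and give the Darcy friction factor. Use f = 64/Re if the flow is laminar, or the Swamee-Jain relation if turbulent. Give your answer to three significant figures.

Re = VD/ν = 1.420·0.0532/3.44×10^-4 = 220
Re < 2300 → laminar → f = 64/Re = 0.2914

Re ≈ 220; laminar; f = 64/Re ≈ 0.291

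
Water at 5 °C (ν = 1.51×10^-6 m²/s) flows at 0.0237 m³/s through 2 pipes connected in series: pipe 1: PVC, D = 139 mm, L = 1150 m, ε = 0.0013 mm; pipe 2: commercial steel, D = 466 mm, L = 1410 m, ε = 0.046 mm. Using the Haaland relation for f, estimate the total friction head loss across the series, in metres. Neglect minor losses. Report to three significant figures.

Pipe 1: V = 1.562 m/s, Re = 1.44×10^5, ε/D = 9.35×10^-6, f = 0.01659, h_1 = f(L/D)V²/2g = 17.06 m
Pipe 2: V = 0.1390 m/s, Re = 4.29×10^4, ε/D = 9.87×10^-5, f = 0.02170, h_2 = f(L/D)V²/2g = 0.06462 m
Series → Q common, losses add: H = Σh = 17.13 m

H ≈ 17.1 m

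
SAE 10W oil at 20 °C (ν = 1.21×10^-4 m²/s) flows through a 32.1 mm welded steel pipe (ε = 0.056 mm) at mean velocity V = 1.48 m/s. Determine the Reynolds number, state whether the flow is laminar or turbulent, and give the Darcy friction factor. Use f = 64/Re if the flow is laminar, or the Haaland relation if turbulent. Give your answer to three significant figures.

Re ≈ 393; laminar; f = 64/Re ≈ 0.163

Re = VD/ν = 1.480·0.0321/1.21×10^-4 = 393
Re < 2300 → laminar → f = 64/Re = 0.1630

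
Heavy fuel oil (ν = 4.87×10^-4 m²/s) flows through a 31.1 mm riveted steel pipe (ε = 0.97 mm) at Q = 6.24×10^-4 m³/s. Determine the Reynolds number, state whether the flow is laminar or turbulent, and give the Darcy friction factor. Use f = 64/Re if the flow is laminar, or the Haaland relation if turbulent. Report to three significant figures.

V = 4Q/(πD²) = 0.8214 m/s
Re = VD/ν = 0.8214·0.0311/4.87×10^-4 = 52.5
Re < 2300 → laminar → f = 64/Re = 1.220

Re ≈ 52.5; laminar; f = 64/Re ≈ 1.22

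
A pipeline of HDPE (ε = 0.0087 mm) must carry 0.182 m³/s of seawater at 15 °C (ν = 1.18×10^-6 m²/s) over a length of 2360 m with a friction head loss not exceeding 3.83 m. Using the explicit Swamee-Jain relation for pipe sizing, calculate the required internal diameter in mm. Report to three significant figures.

Swamee-Jain (Type III): D = 0.66·[ε^1.25·(LQ²/(gh_f))^4.75 + ν·Q^9.4·(L/(gh_f))^5.2]^0.04
LQ²/(gh_f) = 2.081; L/(gh_f) = 62.81
Term 1 = ε^1.25·(…)^4.75 = 1.53×10^-5; Term 2 = ν·Q^9.4·(…)^5.2 = 2.93×10^-4
D = 0.66·(1.53×10^-5 + 2.93×10^-4)^0.04 = 0.4776 m = 478 mm
Check: V = 1.02 m/s, Re = 4.11×10^5, f = 0.01382, h_f = 3.59 m ≈ 3.83 m ✓

D ≈ 478 mm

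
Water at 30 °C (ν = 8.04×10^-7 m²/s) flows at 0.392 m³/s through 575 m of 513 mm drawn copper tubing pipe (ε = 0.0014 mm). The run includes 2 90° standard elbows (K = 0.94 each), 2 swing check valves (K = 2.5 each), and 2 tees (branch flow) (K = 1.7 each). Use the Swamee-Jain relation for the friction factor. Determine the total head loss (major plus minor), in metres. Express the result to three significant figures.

V = 4Q/(πD²) = 1.897 m/s; V²/2g = 0.1833 m
Re = 1.21×10^6, ε/D = 2.73×10^-6 → f = 0.01132 (Swamee-Jain)
Major: h_f = f(L/D)·V²/2g = 0.01132·1121·0.1833 = 2.326 m
Minor: ΣK = 10.3; h_m = ΣK·V²/2g = 1.885 m
Total H_L = 2.326 + 1.885 = 4.211 m

H_L ≈ 4.21 m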